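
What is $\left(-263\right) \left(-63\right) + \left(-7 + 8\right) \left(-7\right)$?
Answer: $16562$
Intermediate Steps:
$\left(-263\right) \left(-63\right) + \left(-7 + 8\right) \left(-7\right) = 16569 + 1 \left(-7\right) = 16569 - 7 = 16562$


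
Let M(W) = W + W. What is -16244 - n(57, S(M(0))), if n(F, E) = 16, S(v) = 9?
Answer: -16260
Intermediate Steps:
M(W) = 2*W
-16244 - n(57, S(M(0))) = -16244 - 1*16 = -16244 - 16 = -16260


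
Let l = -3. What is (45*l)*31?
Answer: -4185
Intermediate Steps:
(45*l)*31 = (45*(-3))*31 = -135*31 = -4185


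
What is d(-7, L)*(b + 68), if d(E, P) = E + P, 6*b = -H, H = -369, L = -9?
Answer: -2072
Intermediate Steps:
b = 123/2 (b = (-1*(-369))/6 = (⅙)*369 = 123/2 ≈ 61.500)
d(-7, L)*(b + 68) = (-7 - 9)*(123/2 + 68) = -16*259/2 = -2072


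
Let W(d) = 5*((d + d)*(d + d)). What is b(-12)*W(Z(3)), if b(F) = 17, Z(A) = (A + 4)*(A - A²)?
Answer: 599760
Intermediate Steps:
Z(A) = (4 + A)*(A - A²)
W(d) = 20*d² (W(d) = 5*((2*d)*(2*d)) = 5*(4*d²) = 20*d²)
b(-12)*W(Z(3)) = 17*(20*(3*(4 - 1*3² - 3*3))²) = 17*(20*(3*(4 - 1*9 - 9))²) = 17*(20*(3*(4 - 9 - 9))²) = 17*(20*(3*(-14))²) = 17*(20*(-42)²) = 17*(20*1764) = 17*35280 = 599760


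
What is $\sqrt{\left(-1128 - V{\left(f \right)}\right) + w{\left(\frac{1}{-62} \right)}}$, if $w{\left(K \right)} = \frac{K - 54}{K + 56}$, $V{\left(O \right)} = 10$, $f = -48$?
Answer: $\frac{i \sqrt{13722067437}}{3471} \approx 33.749 i$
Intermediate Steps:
$w{\left(K \right)} = \frac{-54 + K}{56 + K}$
$\sqrt{\left(-1128 - V{\left(f \right)}\right) + w{\left(\frac{1}{-62} \right)}} = \sqrt{\left(-1128 - 10\right) + \frac{-54 + \frac{1}{-62}}{56 + \frac{1}{-62}}} = \sqrt{\left(-1128 - 10\right) + \frac{-54 - \frac{1}{62}}{56 - \frac{1}{62}}} = \sqrt{-1138 + \frac{1}{\frac{3471}{62}} \left(- \frac{3349}{62}\right)} = \sqrt{-1138 + \frac{62}{3471} \left(- \frac{3349}{62}\right)} = \sqrt{-1138 - \frac{3349}{3471}} = \sqrt{- \frac{3953347}{3471}} = \frac{i \sqrt{13722067437}}{3471}$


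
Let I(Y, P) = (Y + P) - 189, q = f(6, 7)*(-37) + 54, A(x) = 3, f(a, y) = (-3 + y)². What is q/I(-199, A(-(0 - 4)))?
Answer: 538/385 ≈ 1.3974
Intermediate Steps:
q = -538 (q = (-3 + 7)²*(-37) + 54 = 4²*(-37) + 54 = 16*(-37) + 54 = -592 + 54 = -538)
I(Y, P) = -189 + P + Y (I(Y, P) = (P + Y) - 189 = -189 + P + Y)
q/I(-199, A(-(0 - 4))) = -538/(-189 + 3 - 199) = -538/(-385) = -538*(-1/385) = 538/385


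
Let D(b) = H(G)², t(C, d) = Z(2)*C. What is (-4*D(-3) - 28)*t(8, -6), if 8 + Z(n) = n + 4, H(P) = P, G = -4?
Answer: 1472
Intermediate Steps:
Z(n) = -4 + n (Z(n) = -8 + (n + 4) = -8 + (4 + n) = -4 + n)
t(C, d) = -2*C (t(C, d) = (-4 + 2)*C = -2*C)
D(b) = 16 (D(b) = (-4)² = 16)
(-4*D(-3) - 28)*t(8, -6) = (-4*16 - 28)*(-2*8) = (-64 - 28)*(-16) = -92*(-16) = 1472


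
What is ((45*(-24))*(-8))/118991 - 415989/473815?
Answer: -45405185499/56379720665 ≈ -0.80535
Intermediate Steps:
((45*(-24))*(-8))/118991 - 415989/473815 = -1080*(-8)*(1/118991) - 415989*1/473815 = 8640*(1/118991) - 415989/473815 = 8640/118991 - 415989/473815 = -45405185499/56379720665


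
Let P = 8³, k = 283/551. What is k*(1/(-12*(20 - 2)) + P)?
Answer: 31297253/119016 ≈ 262.97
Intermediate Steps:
k = 283/551 (k = 283*(1/551) = 283/551 ≈ 0.51361)
P = 512
k*(1/(-12*(20 - 2)) + P) = 283*(1/(-12*(20 - 2)) + 512)/551 = 283*(1/(-12*18) + 512)/551 = 283*(1/(-216) + 512)/551 = 283*(-1/216 + 512)/551 = (283/551)*(110591/216) = 31297253/119016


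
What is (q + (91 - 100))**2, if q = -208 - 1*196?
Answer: 170569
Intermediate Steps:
q = -404 (q = -208 - 196 = -404)
(q + (91 - 100))**2 = (-404 + (91 - 100))**2 = (-404 - 9)**2 = (-413)**2 = 170569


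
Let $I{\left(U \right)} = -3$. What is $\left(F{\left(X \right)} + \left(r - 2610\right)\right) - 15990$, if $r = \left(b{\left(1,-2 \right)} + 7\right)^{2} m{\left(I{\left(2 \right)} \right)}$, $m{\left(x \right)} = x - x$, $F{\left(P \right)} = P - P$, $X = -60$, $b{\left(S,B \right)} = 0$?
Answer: $-18600$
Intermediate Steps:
$F{\left(P \right)} = 0$
$m{\left(x \right)} = 0$
$r = 0$ ($r = \left(0 + 7\right)^{2} \cdot 0 = 7^{2} \cdot 0 = 49 \cdot 0 = 0$)
$\left(F{\left(X \right)} + \left(r - 2610\right)\right) - 15990 = \left(0 + \left(0 - 2610\right)\right) - 15990 = \left(0 - 2610\right) - 15990 = -2610 - 15990 = -18600$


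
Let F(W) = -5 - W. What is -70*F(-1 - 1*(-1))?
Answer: 350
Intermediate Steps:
-70*F(-1 - 1*(-1)) = -70*(-5 - (-1 - 1*(-1))) = -70*(-5 - (-1 + 1)) = -70*(-5 - 1*0) = -70*(-5 + 0) = -70*(-5) = 350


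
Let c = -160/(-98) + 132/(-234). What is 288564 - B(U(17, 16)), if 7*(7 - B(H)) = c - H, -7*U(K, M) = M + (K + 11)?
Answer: 3860041043/13377 ≈ 2.8856e+5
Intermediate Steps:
U(K, M) = -11/7 - K/7 - M/7 (U(K, M) = -(M + (K + 11))/7 = -(M + (11 + K))/7 = -(11 + K + M)/7 = -11/7 - K/7 - M/7)
c = 2042/1911 (c = -160*(-1/98) + 132*(-1/234) = 80/49 - 22/39 = 2042/1911 ≈ 1.0686)
B(H) = 91597/13377 + H/7 (B(H) = 7 - (2042/1911 - H)/7 = 7 + (-2042/13377 + H/7) = 91597/13377 + H/7)
288564 - B(U(17, 16)) = 288564 - (91597/13377 + (-11/7 - ⅐*17 - ⅐*16)/7) = 288564 - (91597/13377 + (-11/7 - 17/7 - 16/7)/7) = 288564 - (91597/13377 + (⅐)*(-44/7)) = 288564 - (91597/13377 - 44/49) = 288564 - 1*79585/13377 = 288564 - 79585/13377 = 3860041043/13377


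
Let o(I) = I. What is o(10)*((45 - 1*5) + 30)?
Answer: 700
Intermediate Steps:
o(10)*((45 - 1*5) + 30) = 10*((45 - 1*5) + 30) = 10*((45 - 5) + 30) = 10*(40 + 30) = 10*70 = 700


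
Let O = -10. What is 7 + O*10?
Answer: -93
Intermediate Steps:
7 + O*10 = 7 - 10*10 = 7 - 100 = -93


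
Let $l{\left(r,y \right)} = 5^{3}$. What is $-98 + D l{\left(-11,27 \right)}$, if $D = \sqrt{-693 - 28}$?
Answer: $-98 + 125 i \sqrt{721} \approx -98.0 + 3356.4 i$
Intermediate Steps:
$l{\left(r,y \right)} = 125$
$D = i \sqrt{721}$ ($D = \sqrt{-721} = i \sqrt{721} \approx 26.851 i$)
$-98 + D l{\left(-11,27 \right)} = -98 + i \sqrt{721} \cdot 125 = -98 + 125 i \sqrt{721}$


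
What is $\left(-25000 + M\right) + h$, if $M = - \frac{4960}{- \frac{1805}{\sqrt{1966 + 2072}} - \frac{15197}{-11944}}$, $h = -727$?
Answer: $- \frac{5964974135331262363}{231927230137829} + \frac{638599356390400 \sqrt{4038}}{231927230137829} \approx -25544.0$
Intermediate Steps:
$M = - \frac{4960}{\frac{15197}{11944} - \frac{1805 \sqrt{4038}}{4038}}$ ($M = - \frac{4960}{- \frac{1805}{\sqrt{4038}} - - \frac{15197}{11944}} = - \frac{4960}{- 1805 \frac{\sqrt{4038}}{4038} + \frac{15197}{11944}} = - \frac{4960}{- \frac{1805 \sqrt{4038}}{4038} + \frac{15197}{11944}} = - \frac{4960}{\frac{15197}{11944} - \frac{1805 \sqrt{4038}}{4038}} \approx 182.81$)
$\left(-25000 + M\right) + h = \left(-25000 + \left(\frac{1817714424664320}{231927230137829} + \frac{638599356390400 \sqrt{4038}}{231927230137829}\right)\right) - 727 = \left(- \frac{5796363039021060680}{231927230137829} + \frac{638599356390400 \sqrt{4038}}{231927230137829}\right) - 727 = - \frac{5964974135331262363}{231927230137829} + \frac{638599356390400 \sqrt{4038}}{231927230137829}$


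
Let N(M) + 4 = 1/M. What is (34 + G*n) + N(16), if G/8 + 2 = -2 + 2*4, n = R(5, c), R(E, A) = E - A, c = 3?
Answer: 1505/16 ≈ 94.063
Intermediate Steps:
n = 2 (n = 5 - 1*3 = 5 - 3 = 2)
G = 32 (G = -16 + 8*(-2 + 2*4) = -16 + 8*(-2 + 8) = -16 + 8*6 = -16 + 48 = 32)
N(M) = -4 + 1/M
(34 + G*n) + N(16) = (34 + 32*2) + (-4 + 1/16) = (34 + 64) + (-4 + 1/16) = 98 - 63/16 = 1505/16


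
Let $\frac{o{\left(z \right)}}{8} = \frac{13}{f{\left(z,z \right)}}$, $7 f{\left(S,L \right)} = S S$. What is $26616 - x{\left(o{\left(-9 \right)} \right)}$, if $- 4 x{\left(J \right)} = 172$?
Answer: $26659$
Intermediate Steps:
$f{\left(S,L \right)} = \frac{S^{2}}{7}$ ($f{\left(S,L \right)} = \frac{S S}{7} = \frac{S^{2}}{7}$)
$o{\left(z \right)} = \frac{728}{z^{2}}$ ($o{\left(z \right)} = 8 \frac{13}{\frac{1}{7} z^{2}} = 8 \cdot 13 \frac{7}{z^{2}} = 8 \frac{91}{z^{2}} = \frac{728}{z^{2}}$)
$x{\left(J \right)} = -43$ ($x{\left(J \right)} = \left(- \frac{1}{4}\right) 172 = -43$)
$26616 - x{\left(o{\left(-9 \right)} \right)} = 26616 - -43 = 26616 + 43 = 26659$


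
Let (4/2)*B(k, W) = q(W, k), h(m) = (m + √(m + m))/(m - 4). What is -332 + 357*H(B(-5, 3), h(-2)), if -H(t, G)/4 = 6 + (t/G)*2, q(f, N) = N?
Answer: 1810 + 10710*I ≈ 1810.0 + 10710.0*I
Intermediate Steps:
h(m) = (m + √2*√m)/(-4 + m) (h(m) = (m + √(2*m))/(-4 + m) = (m + √2*√m)/(-4 + m))
B(k, W) = k/2
H(t, G) = -24 - 8*t/G (H(t, G) = -4*(6 + (t/G)*2) = -4*(6 + 2*t/G) = -24 - 8*t/G)
-332 + 357*H(B(-5, 3), h(-2)) = -332 + 357*(-24 - 8*(½)*(-5)/((-2 + √2*√(-2))/(-4 - 2))) = -332 + 357*(-24 - 8*(-5/2)/(-2 + √2*(I*√2))/(-6)) = -332 + 357*(-24 - 8*(-5/2)/(-(-2 + 2*I)/6)) = -332 + 357*(-24 - 8*(-5/2)/(⅓ - I/3)) = -332 + 357*(-24 - 8*(-5/2)*9*(⅓ + I/3)/2) = -332 + 357*(-24 + (30 + 30*I)) = -332 + 357*(6 + 30*I) = -332 + (2142 + 10710*I) = 1810 + 10710*I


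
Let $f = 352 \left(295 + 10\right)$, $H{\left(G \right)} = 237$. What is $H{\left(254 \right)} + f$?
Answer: $107597$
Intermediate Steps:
$f = 107360$ ($f = 352 \cdot 305 = 107360$)
$H{\left(254 \right)} + f = 237 + 107360 = 107597$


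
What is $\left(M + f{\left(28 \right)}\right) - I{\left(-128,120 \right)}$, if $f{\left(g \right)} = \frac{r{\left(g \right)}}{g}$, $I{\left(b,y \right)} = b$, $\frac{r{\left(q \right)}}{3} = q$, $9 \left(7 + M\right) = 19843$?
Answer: $\frac{20959}{9} \approx 2328.8$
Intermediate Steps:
$M = \frac{19780}{9}$ ($M = -7 + \frac{1}{9} \cdot 19843 = -7 + \frac{19843}{9} = \frac{19780}{9} \approx 2197.8$)
$r{\left(q \right)} = 3 q$
$f{\left(g \right)} = 3$ ($f{\left(g \right)} = \frac{3 g}{g} = 3$)
$\left(M + f{\left(28 \right)}\right) - I{\left(-128,120 \right)} = \left(\frac{19780}{9} + 3\right) - -128 = \frac{19807}{9} + 128 = \frac{20959}{9}$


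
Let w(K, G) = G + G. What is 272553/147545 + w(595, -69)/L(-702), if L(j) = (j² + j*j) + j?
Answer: 1945063216/1053028665 ≈ 1.8471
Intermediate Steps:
w(K, G) = 2*G
L(j) = j + 2*j² (L(j) = (j² + j²) + j = 2*j² + j = j + 2*j²)
272553/147545 + w(595, -69)/L(-702) = 272553/147545 + (2*(-69))/((-702*(1 + 2*(-702)))) = 272553*(1/147545) - 138*(-1/(702*(1 - 1404))) = 272553/147545 - 138/((-702*(-1403))) = 272553/147545 - 138/984906 = 272553/147545 - 138*1/984906 = 272553/147545 - 1/7137 = 1945063216/1053028665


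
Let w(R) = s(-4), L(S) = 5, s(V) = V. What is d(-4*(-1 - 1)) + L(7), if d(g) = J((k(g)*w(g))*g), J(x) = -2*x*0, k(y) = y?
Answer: 5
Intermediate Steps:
w(R) = -4
J(x) = 0
d(g) = 0
d(-4*(-1 - 1)) + L(7) = 0 + 5 = 5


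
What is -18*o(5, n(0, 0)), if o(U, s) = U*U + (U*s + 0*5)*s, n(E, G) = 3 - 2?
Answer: -540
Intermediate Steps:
n(E, G) = 1
o(U, s) = U² + U*s² (o(U, s) = U² + (U*s + 0)*s = U² + (U*s)*s = U² + U*s²)
-18*o(5, n(0, 0)) = -90*(5 + 1²) = -90*(5 + 1) = -90*6 = -18*30 = -540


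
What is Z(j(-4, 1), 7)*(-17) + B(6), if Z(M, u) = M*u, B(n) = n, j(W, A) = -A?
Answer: 125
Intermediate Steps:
Z(j(-4, 1), 7)*(-17) + B(6) = (-1*1*7)*(-17) + 6 = -1*7*(-17) + 6 = -7*(-17) + 6 = 119 + 6 = 125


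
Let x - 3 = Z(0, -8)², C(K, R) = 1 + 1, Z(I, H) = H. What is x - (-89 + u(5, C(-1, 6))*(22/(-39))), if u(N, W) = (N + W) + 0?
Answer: 6238/39 ≈ 159.95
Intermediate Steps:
C(K, R) = 2
u(N, W) = N + W
x = 67 (x = 3 + (-8)² = 3 + 64 = 67)
x - (-89 + u(5, C(-1, 6))*(22/(-39))) = 67 - (-89 + (5 + 2)*(22/(-39))) = 67 - (-89 + 7*(22*(-1/39))) = 67 - (-89 + 7*(-22/39)) = 67 - (-89 - 154/39) = 67 - 1*(-3625/39) = 67 + 3625/39 = 6238/39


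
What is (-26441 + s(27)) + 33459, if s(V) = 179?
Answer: 7197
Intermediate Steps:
(-26441 + s(27)) + 33459 = (-26441 + 179) + 33459 = -26262 + 33459 = 7197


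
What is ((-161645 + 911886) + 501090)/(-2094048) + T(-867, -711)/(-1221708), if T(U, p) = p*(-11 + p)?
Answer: -216976990147/213192932832 ≈ -1.0177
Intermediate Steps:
((-161645 + 911886) + 501090)/(-2094048) + T(-867, -711)/(-1221708) = ((-161645 + 911886) + 501090)/(-2094048) - 711*(-11 - 711)/(-1221708) = (750241 + 501090)*(-1/2094048) - 711*(-722)*(-1/1221708) = 1251331*(-1/2094048) + 513342*(-1/1221708) = -1251331/2094048 - 85557/203618 = -216976990147/213192932832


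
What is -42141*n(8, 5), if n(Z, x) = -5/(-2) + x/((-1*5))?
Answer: -126423/2 ≈ -63212.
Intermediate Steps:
n(Z, x) = 5/2 - x/5 (n(Z, x) = -5*(-½) + x/(-5) = 5/2 + x*(-⅕) = 5/2 - x/5)
-42141*n(8, 5) = -42141*(5/2 - ⅕*5) = -42141*(5/2 - 1) = -42141*3/2 = -126423/2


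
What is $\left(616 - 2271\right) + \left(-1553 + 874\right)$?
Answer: $-2334$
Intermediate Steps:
$\left(616 - 2271\right) + \left(-1553 + 874\right) = -1655 - 679 = -2334$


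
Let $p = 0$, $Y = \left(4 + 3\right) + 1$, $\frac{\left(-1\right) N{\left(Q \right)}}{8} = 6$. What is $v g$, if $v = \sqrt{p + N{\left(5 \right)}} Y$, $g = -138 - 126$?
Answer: $- 8448 i \sqrt{3} \approx - 14632.0 i$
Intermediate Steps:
$N{\left(Q \right)} = -48$ ($N{\left(Q \right)} = \left(-8\right) 6 = -48$)
$Y = 8$ ($Y = 7 + 1 = 8$)
$g = -264$ ($g = -138 - 126 = -264$)
$v = 32 i \sqrt{3}$ ($v = \sqrt{0 - 48} \cdot 8 = \sqrt{-48} \cdot 8 = 4 i \sqrt{3} \cdot 8 = 32 i \sqrt{3} \approx 55.426 i$)
$v g = 32 i \sqrt{3} \left(-264\right) = - 8448 i \sqrt{3}$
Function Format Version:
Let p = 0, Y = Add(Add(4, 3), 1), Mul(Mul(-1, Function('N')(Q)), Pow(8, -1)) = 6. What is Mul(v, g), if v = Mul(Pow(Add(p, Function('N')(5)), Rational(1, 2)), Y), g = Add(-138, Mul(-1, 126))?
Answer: Mul(-8448, I, Pow(3, Rational(1, 2))) ≈ Mul(-14632., I)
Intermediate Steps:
Function('N')(Q) = -48 (Function('N')(Q) = Mul(-8, 6) = -48)
Y = 8 (Y = Add(7, 1) = 8)
g = -264 (g = Add(-138, -126) = -264)
v = Mul(32, I, Pow(3, Rational(1, 2))) (v = Mul(Pow(Add(0, -48), Rational(1, 2)), 8) = Mul(Pow(-48, Rational(1, 2)), 8) = Mul(Mul(4, I, Pow(3, Rational(1, 2))), 8) = Mul(32, I, Pow(3, Rational(1, 2))) ≈ Mul(55.426, I))
Mul(v, g) = Mul(Mul(32, I, Pow(3, Rational(1, 2))), -264) = Mul(-8448, I, Pow(3, Rational(1, 2)))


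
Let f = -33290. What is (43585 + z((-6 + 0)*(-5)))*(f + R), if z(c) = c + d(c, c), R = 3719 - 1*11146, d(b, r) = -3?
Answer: -1775749804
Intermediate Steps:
R = -7427 (R = 3719 - 11146 = -7427)
z(c) = -3 + c (z(c) = c - 3 = -3 + c)
(43585 + z((-6 + 0)*(-5)))*(f + R) = (43585 + (-3 + (-6 + 0)*(-5)))*(-33290 - 7427) = (43585 + (-3 - 6*(-5)))*(-40717) = (43585 + (-3 + 30))*(-40717) = (43585 + 27)*(-40717) = 43612*(-40717) = -1775749804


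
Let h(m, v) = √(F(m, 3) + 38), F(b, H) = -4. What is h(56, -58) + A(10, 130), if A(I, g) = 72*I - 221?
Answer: 499 + √34 ≈ 504.83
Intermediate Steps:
A(I, g) = -221 + 72*I
h(m, v) = √34 (h(m, v) = √(-4 + 38) = √34)
h(56, -58) + A(10, 130) = √34 + (-221 + 72*10) = √34 + (-221 + 720) = √34 + 499 = 499 + √34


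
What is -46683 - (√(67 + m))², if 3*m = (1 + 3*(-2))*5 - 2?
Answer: -46741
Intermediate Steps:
m = -9 (m = ((1 + 3*(-2))*5 - 2)/3 = ((1 - 6)*5 - 2)/3 = (-5*5 - 2)/3 = (-25 - 2)/3 = (⅓)*(-27) = -9)
-46683 - (√(67 + m))² = -46683 - (√(67 - 9))² = -46683 - (√58)² = -46683 - 1*58 = -46683 - 58 = -46741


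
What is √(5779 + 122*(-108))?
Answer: I*√7397 ≈ 86.006*I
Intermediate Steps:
√(5779 + 122*(-108)) = √(5779 - 13176) = √(-7397) = I*√7397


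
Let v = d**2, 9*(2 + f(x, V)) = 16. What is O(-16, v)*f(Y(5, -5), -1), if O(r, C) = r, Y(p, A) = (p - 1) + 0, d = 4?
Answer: 32/9 ≈ 3.5556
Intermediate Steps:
Y(p, A) = -1 + p (Y(p, A) = (-1 + p) + 0 = -1 + p)
f(x, V) = -2/9 (f(x, V) = -2 + (1/9)*16 = -2 + 16/9 = -2/9)
v = 16 (v = 4**2 = 16)
O(-16, v)*f(Y(5, -5), -1) = -16*(-2/9) = 32/9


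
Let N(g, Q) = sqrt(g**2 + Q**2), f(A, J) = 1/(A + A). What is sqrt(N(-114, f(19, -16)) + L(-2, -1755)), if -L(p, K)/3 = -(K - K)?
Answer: sqrt(190)*750649**(1/4)/38 ≈ 10.677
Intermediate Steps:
f(A, J) = 1/(2*A)
N(g, Q) = sqrt(Q**2 + g**2)
L(p, K) = 0 (L(p, K) = -(-3)*(K - K) = -(-3)*0 = -3*0 = 0)
sqrt(N(-114, f(19, -16)) + L(-2, -1755)) = sqrt(sqrt(((1/2)/19)**2 + (-114)**2) + 0) = sqrt(sqrt(((1/2)*(1/19))**2 + 12996) + 0) = sqrt(sqrt((1/38)**2 + 12996) + 0) = sqrt(sqrt(1/1444 + 12996) + 0) = sqrt(sqrt(18766225/1444) + 0) = sqrt(5*sqrt(750649)/38 + 0) = sqrt(5*sqrt(750649)/38) = 38**(3/4)*sqrt(190)*28524662**(1/4)/1444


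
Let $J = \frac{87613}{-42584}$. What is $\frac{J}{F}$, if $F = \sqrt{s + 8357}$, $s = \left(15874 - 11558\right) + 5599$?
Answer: $- \frac{87613 \sqrt{1142}}{194523712} \approx -0.015221$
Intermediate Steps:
$s = 9915$ ($s = 4316 + 5599 = 9915$)
$J = - \frac{87613}{42584}$ ($J = 87613 \left(- \frac{1}{42584}\right) = - \frac{87613}{42584} \approx -2.0574$)
$F = 4 \sqrt{1142}$ ($F = \sqrt{9915 + 8357} = \sqrt{18272} = 4 \sqrt{1142} \approx 135.17$)
$\frac{J}{F} = - \frac{87613}{42584 \cdot 4 \sqrt{1142}} = - \frac{87613 \frac{\sqrt{1142}}{4568}}{42584} = - \frac{87613 \sqrt{1142}}{194523712}$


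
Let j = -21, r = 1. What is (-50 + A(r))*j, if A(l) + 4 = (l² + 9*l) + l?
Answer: 903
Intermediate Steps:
A(l) = -4 + l² + 10*l (A(l) = -4 + ((l² + 9*l) + l) = -4 + (l² + 10*l) = -4 + l² + 10*l)
(-50 + A(r))*j = (-50 + (-4 + 1² + 10*1))*(-21) = (-50 + (-4 + 1 + 10))*(-21) = (-50 + 7)*(-21) = -43*(-21) = 903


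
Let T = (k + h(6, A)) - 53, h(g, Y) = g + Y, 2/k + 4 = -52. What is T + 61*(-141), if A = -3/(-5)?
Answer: -1210641/140 ≈ -8647.4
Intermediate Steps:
k = -1/28 (k = 2/(-4 - 52) = 2/(-56) = 2*(-1/56) = -1/28 ≈ -0.035714)
A = ⅗ (A = -3*(-⅕) = ⅗ ≈ 0.60000)
h(g, Y) = Y + g
T = -6501/140 (T = (-1/28 + (⅗ + 6)) - 53 = (-1/28 + 33/5) - 53 = 919/140 - 53 = -6501/140 ≈ -46.436)
T + 61*(-141) = -6501/140 + 61*(-141) = -6501/140 - 8601 = -1210641/140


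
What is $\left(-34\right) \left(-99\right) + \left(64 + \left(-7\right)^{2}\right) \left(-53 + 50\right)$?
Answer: $3027$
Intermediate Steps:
$\left(-34\right) \left(-99\right) + \left(64 + \left(-7\right)^{2}\right) \left(-53 + 50\right) = 3366 + \left(64 + 49\right) \left(-3\right) = 3366 + 113 \left(-3\right) = 3366 - 339 = 3027$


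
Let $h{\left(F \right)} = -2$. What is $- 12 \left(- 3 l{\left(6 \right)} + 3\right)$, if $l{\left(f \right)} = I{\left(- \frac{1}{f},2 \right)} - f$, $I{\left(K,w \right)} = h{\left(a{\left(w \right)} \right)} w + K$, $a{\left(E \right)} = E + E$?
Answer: $-402$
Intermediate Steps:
$a{\left(E \right)} = 2 E$
$I{\left(K,w \right)} = K - 2 w$ ($I{\left(K,w \right)} = - 2 w + K = K - 2 w$)
$l{\left(f \right)} = -4 - f - \frac{1}{f}$ ($l{\left(f \right)} = \left(- \frac{1}{f} - 4\right) - f = \left(-4 - \frac{1}{f}\right) - f = -4 - f - \frac{1}{f}$)
$- 12 \left(- 3 l{\left(6 \right)} + 3\right) = - 12 \left(- 3 \left(-4 - 6 - \frac{1}{6}\right) + 3\right) = - 12 \left(\left(-3\right) \left(- \frac{61}{6}\right) + 3\right) = - 12 \left(\frac{61}{2} + 3\right) = \left(-12\right) \frac{67}{2} = -402$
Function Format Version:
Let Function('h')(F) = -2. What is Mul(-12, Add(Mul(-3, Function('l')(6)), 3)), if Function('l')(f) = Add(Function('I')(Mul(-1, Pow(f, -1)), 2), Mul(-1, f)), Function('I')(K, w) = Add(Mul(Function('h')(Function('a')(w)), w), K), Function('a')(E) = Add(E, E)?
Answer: -402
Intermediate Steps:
Function('a')(E) = Mul(2, E)
Function('I')(K, w) = Add(K, Mul(-2, w)) (Function('I')(K, w) = Add(Mul(-2, w), K) = Add(K, Mul(-2, w)))
Function('l')(f) = Add(-4, Mul(-1, f), Mul(-1, Pow(f, -1))) (Function('l')(f) = Add(Add(Mul(-1, Pow(f, -1)), Mul(-2, 2)), Mul(-1, f)) = Add(Add(Mul(-1, Pow(f, -1)), -4), Mul(-1, f)) = Add(Add(-4, Mul(-1, Pow(f, -1))), Mul(-1, f)) = Add(-4, Mul(-1, f), Mul(-1, Pow(f, -1))))
Mul(-12, Add(Mul(-3, Function('l')(6)), 3)) = Mul(-12, Add(Mul(-3, Add(-4, Mul(-1, 6), Mul(-1, Pow(6, -1)))), 3)) = Mul(-12, Add(Mul(-3, Add(-4, -6, Mul(-1, Rational(1, 6)))), 3)) = Mul(-12, Add(Mul(-3, Add(-4, -6, Rational(-1, 6))), 3)) = Mul(-12, Add(Mul(-3, Rational(-61, 6)), 3)) = Mul(-12, Add(Rational(61, 2), 3)) = Mul(-12, Rational(67, 2)) = -402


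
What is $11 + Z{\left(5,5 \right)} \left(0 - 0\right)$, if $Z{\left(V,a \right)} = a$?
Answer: $11$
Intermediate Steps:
$11 + Z{\left(5,5 \right)} \left(0 - 0\right) = 11 + 5 \left(0 - 0\right) = 11 + 5 \left(0 + 0\right) = 11 + 5 \cdot 0 = 11 + 0 = 11$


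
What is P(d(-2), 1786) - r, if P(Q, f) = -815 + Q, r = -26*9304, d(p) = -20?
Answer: 241069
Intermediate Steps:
r = -241904
P(d(-2), 1786) - r = (-815 - 20) - 1*(-241904) = -835 + 241904 = 241069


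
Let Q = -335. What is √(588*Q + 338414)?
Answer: √141434 ≈ 376.08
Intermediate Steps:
√(588*Q + 338414) = √(588*(-335) + 338414) = √(-196980 + 338414) = √141434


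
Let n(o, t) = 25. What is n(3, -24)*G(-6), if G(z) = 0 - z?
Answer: 150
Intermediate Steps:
G(z) = -z
n(3, -24)*G(-6) = 25*(-1*(-6)) = 25*6 = 150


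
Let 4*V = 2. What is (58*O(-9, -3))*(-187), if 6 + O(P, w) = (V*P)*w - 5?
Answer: -27115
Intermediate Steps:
V = 1/2 (V = (1/4)*2 = 1/2 ≈ 0.50000)
O(P, w) = -11 + P*w/2 (O(P, w) = -6 + ((P/2)*w - 5) = -6 + (P*w/2 - 5) = -6 + (-5 + P*w/2) = -11 + P*w/2)
(58*O(-9, -3))*(-187) = (58*(-11 + (1/2)*(-9)*(-3)))*(-187) = (58*(-11 + 27/2))*(-187) = (58*(5/2))*(-187) = 145*(-187) = -27115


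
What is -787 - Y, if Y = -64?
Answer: -723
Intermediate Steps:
-787 - Y = -787 - 1*(-64) = -787 + 64 = -723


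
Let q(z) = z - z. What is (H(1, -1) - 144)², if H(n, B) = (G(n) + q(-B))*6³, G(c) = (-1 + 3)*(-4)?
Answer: 3504384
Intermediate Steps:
G(c) = -8 (G(c) = 2*(-4) = -8)
q(z) = 0
H(n, B) = -1728 (H(n, B) = (-8 + 0)*6³ = -8*216 = -1728)
(H(1, -1) - 144)² = (-1728 - 144)² = (-1872)² = 3504384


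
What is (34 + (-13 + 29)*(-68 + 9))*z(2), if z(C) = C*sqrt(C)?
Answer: -1820*sqrt(2) ≈ -2573.9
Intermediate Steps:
z(C) = C**(3/2)
(34 + (-13 + 29)*(-68 + 9))*z(2) = (34 + (-13 + 29)*(-68 + 9))*2**(3/2) = (34 + 16*(-59))*(2*sqrt(2)) = (34 - 944)*(2*sqrt(2)) = -1820*sqrt(2)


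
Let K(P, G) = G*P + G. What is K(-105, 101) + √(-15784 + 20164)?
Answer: -10504 + 2*√1095 ≈ -10438.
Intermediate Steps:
K(P, G) = G + G*P
K(-105, 101) + √(-15784 + 20164) = 101*(1 - 105) + √(-15784 + 20164) = 101*(-104) + √4380 = -10504 + 2*√1095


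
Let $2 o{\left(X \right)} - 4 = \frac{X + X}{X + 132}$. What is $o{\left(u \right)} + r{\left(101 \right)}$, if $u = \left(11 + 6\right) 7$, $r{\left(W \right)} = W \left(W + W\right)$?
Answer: $\frac{5121523}{251} \approx 20404.0$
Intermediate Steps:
$r{\left(W \right)} = 2 W^{2}$ ($r{\left(W \right)} = W 2 W = 2 W^{2}$)
$u = 119$ ($u = 17 \cdot 7 = 119$)
$o{\left(X \right)} = 2 + \frac{X}{132 + X}$ ($o{\left(X \right)} = 2 + \frac{\left(X + X\right) \frac{1}{X + 132}}{2} = 2 + \frac{2 X \frac{1}{132 + X}}{2} = 2 + \frac{X}{132 + X}$)
$o{\left(u \right)} + r{\left(101 \right)} = \frac{3 \left(88 + 119\right)}{132 + 119} + 2 \cdot 101^{2} = 3 \cdot \frac{1}{251} \cdot 207 + 2 \cdot 10201 = 3 \cdot \frac{1}{251} \cdot 207 + 20402 = \frac{621}{251} + 20402 = \frac{5121523}{251}$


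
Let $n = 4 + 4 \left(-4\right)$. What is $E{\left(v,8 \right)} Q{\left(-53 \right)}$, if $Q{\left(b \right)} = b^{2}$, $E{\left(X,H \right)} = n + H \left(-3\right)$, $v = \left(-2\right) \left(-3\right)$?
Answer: $-101124$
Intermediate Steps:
$v = 6$
$n = -12$ ($n = 4 - 16 = -12$)
$E{\left(X,H \right)} = -12 - 3 H$ ($E{\left(X,H \right)} = -12 + H \left(-3\right) = -12 - 3 H$)
$E{\left(v,8 \right)} Q{\left(-53 \right)} = \left(-12 - 24\right) \left(-53\right)^{2} = \left(-12 - 24\right) 2809 = \left(-36\right) 2809 = -101124$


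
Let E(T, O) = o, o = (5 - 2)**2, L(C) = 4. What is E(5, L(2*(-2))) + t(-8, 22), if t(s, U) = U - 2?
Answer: 29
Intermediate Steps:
o = 9 (o = 3**2 = 9)
t(s, U) = -2 + U
E(T, O) = 9
E(5, L(2*(-2))) + t(-8, 22) = 9 + (-2 + 22) = 9 + 20 = 29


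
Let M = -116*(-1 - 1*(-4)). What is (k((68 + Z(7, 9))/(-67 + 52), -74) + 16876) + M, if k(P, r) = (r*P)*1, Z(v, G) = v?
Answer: 16898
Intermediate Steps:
M = -348 (M = -116*(-1 + 4) = -116*3 = -348)
k(P, r) = P*r (k(P, r) = (P*r)*1 = P*r)
(k((68 + Z(7, 9))/(-67 + 52), -74) + 16876) + M = (((68 + 7)/(-67 + 52))*(-74) + 16876) - 348 = ((75/(-15))*(-74) + 16876) - 348 = ((75*(-1/15))*(-74) + 16876) - 348 = (-5*(-74) + 16876) - 348 = (370 + 16876) - 348 = 17246 - 348 = 16898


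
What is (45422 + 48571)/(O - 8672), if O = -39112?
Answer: -31331/15928 ≈ -1.9670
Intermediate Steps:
(45422 + 48571)/(O - 8672) = (45422 + 48571)/(-39112 - 8672) = 93993/(-47784) = 93993*(-1/47784) = -31331/15928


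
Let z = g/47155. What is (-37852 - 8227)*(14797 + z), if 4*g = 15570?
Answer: -12860767369109/18862 ≈ -6.8183e+8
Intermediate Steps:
g = 7785/2 (g = (¼)*15570 = 7785/2 ≈ 3892.5)
z = 1557/18862 (z = (7785/2)/47155 = (7785/2)*(1/47155) = 1557/18862 ≈ 0.082547)
(-37852 - 8227)*(14797 + z) = (-37852 - 8227)*(14797 + 1557/18862) = -46079*279102571/18862 = -12860767369109/18862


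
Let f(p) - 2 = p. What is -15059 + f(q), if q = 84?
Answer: -14973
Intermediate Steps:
f(p) = 2 + p
-15059 + f(q) = -15059 + (2 + 84) = -15059 + 86 = -14973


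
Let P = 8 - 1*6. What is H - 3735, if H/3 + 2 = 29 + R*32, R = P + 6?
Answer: -2886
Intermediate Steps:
P = 2 (P = 8 - 6 = 2)
R = 8 (R = 2 + 6 = 8)
H = 849 (H = -6 + 3*(29 + 8*32) = -6 + 3*(29 + 256) = -6 + 3*285 = -6 + 855 = 849)
H - 3735 = 849 - 3735 = -2886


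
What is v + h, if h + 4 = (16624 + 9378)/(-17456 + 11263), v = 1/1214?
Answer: -61633443/7518302 ≈ -8.1978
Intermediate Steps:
v = 1/1214 ≈ 0.00082372
h = -50774/6193 (h = -4 + (16624 + 9378)/(-17456 + 11263) = -4 + 26002/(-6193) = -4 + 26002*(-1/6193) = -4 - 26002/6193 = -50774/6193 ≈ -8.1986)
v + h = 1/1214 - 50774/6193 = -61633443/7518302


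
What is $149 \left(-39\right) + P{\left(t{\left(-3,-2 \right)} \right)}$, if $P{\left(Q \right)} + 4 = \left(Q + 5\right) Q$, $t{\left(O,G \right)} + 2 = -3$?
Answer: $-5815$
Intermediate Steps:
$t{\left(O,G \right)} = -5$ ($t{\left(O,G \right)} = -2 - 3 = -5$)
$P{\left(Q \right)} = -4 + Q \left(5 + Q\right)$ ($P{\left(Q \right)} = -4 + \left(Q + 5\right) Q = -4 + \left(5 + Q\right) Q = -4 + Q \left(5 + Q\right)$)
$149 \left(-39\right) + P{\left(t{\left(-3,-2 \right)} \right)} = 149 \left(-39\right) + \left(-4 + \left(-5\right)^{2} + 5 \left(-5\right)\right) = -5811 - 4 = -5815$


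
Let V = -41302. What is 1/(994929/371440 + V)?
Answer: -371440/15340219951 ≈ -2.4213e-5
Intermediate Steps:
1/(994929/371440 + V) = 1/(994929/371440 - 41302) = 1/(-15340219951/371440) = -371440/15340219951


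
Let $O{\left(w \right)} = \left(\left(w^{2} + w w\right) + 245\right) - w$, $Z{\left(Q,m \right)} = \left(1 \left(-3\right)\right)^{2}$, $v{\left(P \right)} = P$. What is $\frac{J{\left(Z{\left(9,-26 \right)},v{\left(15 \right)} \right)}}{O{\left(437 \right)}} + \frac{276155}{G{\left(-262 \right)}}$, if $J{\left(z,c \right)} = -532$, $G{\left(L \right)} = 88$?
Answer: $\frac{4791864537}{1526984} \approx 3138.1$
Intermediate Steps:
$Z{\left(Q,m \right)} = 9$ ($Z{\left(Q,m \right)} = \left(-3\right)^{2} = 9$)
$O{\left(w \right)} = 245 - w + 2 w^{2}$ ($O{\left(w \right)} = \left(\left(w^{2} + w^{2}\right) + 245\right) - w = \left(2 w^{2} + 245\right) - w = \left(245 + 2 w^{2}\right) - w = 245 - w + 2 w^{2}$)
$\frac{J{\left(Z{\left(9,-26 \right)},v{\left(15 \right)} \right)}}{O{\left(437 \right)}} + \frac{276155}{G{\left(-262 \right)}} = - \frac{532}{245 - 437 + 2 \cdot 437^{2}} + \frac{276155}{88} = - \frac{532}{245 - 437 + 2 \cdot 190969} + 276155 \cdot \frac{1}{88} = - \frac{532}{245 - 437 + 381938} + \frac{25105}{8} = - \frac{532}{381746} + \frac{25105}{8} = \left(-532\right) \frac{1}{381746} + \frac{25105}{8} = - \frac{266}{190873} + \frac{25105}{8} = \frac{4791864537}{1526984}$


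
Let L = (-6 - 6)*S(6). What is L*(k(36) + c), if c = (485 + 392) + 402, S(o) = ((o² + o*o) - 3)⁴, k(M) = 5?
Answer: -349255000368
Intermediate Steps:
S(o) = (-3 + 2*o²)⁴ (S(o) = ((o² + o²) - 3)⁴ = (2*o² - 3)⁴ = (-3 + 2*o²)⁴)
L = -272005452 (L = (-6 - 6)*(-3 + 2*6²)⁴ = -12*(-3 + 2*36)⁴ = -12*(-3 + 72)⁴ = -12*69⁴ = -12*22667121 = -272005452)
c = 1279 (c = 877 + 402 = 1279)
L*(k(36) + c) = -272005452*(5 + 1279) = -272005452*1284 = -349255000368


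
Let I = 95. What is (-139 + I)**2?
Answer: 1936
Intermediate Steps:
(-139 + I)**2 = (-139 + 95)**2 = (-44)**2 = 1936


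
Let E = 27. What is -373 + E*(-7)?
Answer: -562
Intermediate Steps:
-373 + E*(-7) = -373 + 27*(-7) = -373 - 189 = -562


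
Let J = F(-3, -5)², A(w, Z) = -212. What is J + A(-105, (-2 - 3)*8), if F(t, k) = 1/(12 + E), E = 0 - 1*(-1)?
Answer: -35827/169 ≈ -211.99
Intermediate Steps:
E = 1 (E = 0 + 1 = 1)
F(t, k) = 1/13 (F(t, k) = 1/(12 + 1) = 1/13)
J = 1/169 (J = (1/13)² = 1/169 ≈ 0.0059172)
J + A(-105, (-2 - 3)*8) = 1/169 - 212 = -35827/169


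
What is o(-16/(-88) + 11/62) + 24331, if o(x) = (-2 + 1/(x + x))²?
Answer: 1460490476/60025 ≈ 24331.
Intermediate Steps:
o(x) = (-2 + 1/(2*x))²
o(-16/(-88) + 11/62) + 24331 = (-1 + 4*(-16/(-88) + 11/62))²/(4*(-16/(-88) + 11/62)²) + 24331 = (-1 + 4*(-16*(-1/88) + 11*(1/62)))²/(4*(-16*(-1/88) + 11*(1/62))²) + 24331 = (-1 + 4*(2/11 + 11/62))²/(4*(2/11 + 11/62)²) + 24331 = (-1 + 4*(245/682))²/(4*(245/682)²) + 24331 = (¼)*(465124/60025)*(-1 + 490/341)² + 24331 = (¼)*(465124/60025)*(149/341)² + 24331 = (¼)*(465124/60025)*(22201/116281) + 24331 = 22201/60025 + 24331 = 1460490476/60025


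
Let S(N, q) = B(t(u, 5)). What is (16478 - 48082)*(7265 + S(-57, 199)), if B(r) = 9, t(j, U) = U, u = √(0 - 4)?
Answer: -229887496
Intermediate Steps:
u = 2*I (u = √(-4) = 2*I ≈ 2.0*I)
S(N, q) = 9
(16478 - 48082)*(7265 + S(-57, 199)) = (16478 - 48082)*(7265 + 9) = -31604*7274 = -229887496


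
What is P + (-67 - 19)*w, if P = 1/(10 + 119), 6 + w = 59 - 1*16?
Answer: -410477/129 ≈ -3182.0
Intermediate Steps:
w = 37 (w = -6 + (59 - 1*16) = -6 + (59 - 16) = -6 + 43 = 37)
P = 1/129 ≈ 0.0077519
P + (-67 - 19)*w = 1/129 + (-67 - 19)*37 = 1/129 - 86*37 = 1/129 - 3182 = -410477/129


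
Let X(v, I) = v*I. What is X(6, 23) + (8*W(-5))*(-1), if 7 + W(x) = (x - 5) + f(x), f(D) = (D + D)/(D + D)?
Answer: 266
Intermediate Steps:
f(D) = 1 (f(D) = (2*D)/((2*D)) = (2*D)*(1/(2*D)) = 1)
W(x) = -11 + x (W(x) = -7 + ((x - 5) + 1) = -7 + ((-5 + x) + 1) = -7 + (-4 + x) = -11 + x)
X(v, I) = I*v
X(6, 23) + (8*W(-5))*(-1) = 23*6 + (8*(-11 - 5))*(-1) = 138 + (8*(-16))*(-1) = 138 - 128*(-1) = 138 + 128 = 266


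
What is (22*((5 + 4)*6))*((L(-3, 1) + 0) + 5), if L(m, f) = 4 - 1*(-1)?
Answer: 11880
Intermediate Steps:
L(m, f) = 5 (L(m, f) = 4 + 1 = 5)
(22*((5 + 4)*6))*((L(-3, 1) + 0) + 5) = (22*((5 + 4)*6))*((5 + 0) + 5) = (22*(9*6))*(5 + 5) = (22*54)*10 = 1188*10 = 11880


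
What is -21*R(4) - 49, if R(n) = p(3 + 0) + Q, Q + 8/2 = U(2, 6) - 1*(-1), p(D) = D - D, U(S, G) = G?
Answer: -112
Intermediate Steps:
p(D) = 0
Q = 3 (Q = -4 + (6 - 1*(-1)) = -4 + (6 + 1) = -4 + 7 = 3)
R(n) = 3 (R(n) = 0 + 3 = 3)
-21*R(4) - 49 = -21*3 - 49 = -63 - 49 = -112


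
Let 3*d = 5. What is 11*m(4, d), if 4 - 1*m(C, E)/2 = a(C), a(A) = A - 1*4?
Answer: 88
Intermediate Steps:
a(A) = -4 + A (a(A) = A - 4 = -4 + A)
d = 5/3 (d = (⅓)*5 = 5/3 ≈ 1.6667)
m(C, E) = 16 - 2*C (m(C, E) = 8 - 2*(-4 + C) = 8 + (8 - 2*C) = 16 - 2*C)
11*m(4, d) = 11*(16 - 2*4) = 11*(16 - 8) = 11*8 = 88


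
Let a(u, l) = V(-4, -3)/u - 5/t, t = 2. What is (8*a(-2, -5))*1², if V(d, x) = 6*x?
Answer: 52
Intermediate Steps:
a(u, l) = -5/2 - 18/u (a(u, l) = (6*(-3))/u - 5/2 = -18/u - 5*½ = -18/u - 5/2 = -5/2 - 18/u)
(8*a(-2, -5))*1² = (8*(-5/2 - 18/(-2)))*1² = (8*(-5/2 - 18*(-½)))*1 = (8*(-5/2 + 9))*1 = (8*(13/2))*1 = 52*1 = 52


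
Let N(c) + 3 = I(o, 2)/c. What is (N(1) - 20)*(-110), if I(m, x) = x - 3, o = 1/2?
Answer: 2640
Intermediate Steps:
o = 1/2 ≈ 0.50000
I(m, x) = -3 + x
N(c) = -3 - 1/c (N(c) = -3 + (-3 + 2)/c = -3 - 1/c)
(N(1) - 20)*(-110) = ((-3 - 1/1) - 20)*(-110) = ((-3 - 1*1) - 20)*(-110) = ((-3 - 1) - 20)*(-110) = (-4 - 20)*(-110) = -24*(-110) = 2640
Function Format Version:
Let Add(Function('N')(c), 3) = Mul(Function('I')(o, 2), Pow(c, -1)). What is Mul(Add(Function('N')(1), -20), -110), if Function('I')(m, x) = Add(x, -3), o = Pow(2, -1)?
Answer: 2640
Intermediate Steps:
o = Rational(1, 2) ≈ 0.50000
Function('I')(m, x) = Add(-3, x)
Function('N')(c) = Add(-3, Mul(-1, Pow(c, -1))) (Function('N')(c) = Add(-3, Mul(Add(-3, 2), Pow(c, -1))) = Add(-3, Mul(-1, Pow(c, -1))))
Mul(Add(Function('N')(1), -20), -110) = Mul(Add(Add(-3, Mul(-1, Pow(1, -1))), -20), -110) = Mul(Add(Add(-3, Mul(-1, 1)), -20), -110) = Mul(Add(Add(-3, -1), -20), -110) = Mul(Add(-4, -20), -110) = Mul(-24, -110) = 2640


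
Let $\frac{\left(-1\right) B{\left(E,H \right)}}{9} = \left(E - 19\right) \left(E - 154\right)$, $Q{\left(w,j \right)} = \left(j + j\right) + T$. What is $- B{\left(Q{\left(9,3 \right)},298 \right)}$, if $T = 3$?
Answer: $13050$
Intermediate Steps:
$Q{\left(w,j \right)} = 3 + 2 j$ ($Q{\left(w,j \right)} = \left(j + j\right) + 3 = 2 j + 3 = 3 + 2 j$)
$B{\left(E,H \right)} = - 9 \left(-154 + E\right) \left(-19 + E\right)$ ($B{\left(E,H \right)} = - 9 \left(E - 19\right) \left(E - 154\right) = - 9 \left(-19 + E\right) \left(-154 + E\right) = - 9 \left(-154 + E\right) \left(-19 + E\right)$)
$- B{\left(Q{\left(9,3 \right)},298 \right)} = - (-26334 - 9 \left(3 + 2 \cdot 3\right)^{2} + 1557 \left(3 + 2 \cdot 3\right)) = - (-26334 - 9 \left(3 + 6\right)^{2} + 1557 \left(3 + 6\right)) = - (-26334 - 9 \cdot 9^{2} + 1557 \cdot 9) = - (-26334 - 729 + 14013) = \left(-1\right) \left(-13050\right) = 13050$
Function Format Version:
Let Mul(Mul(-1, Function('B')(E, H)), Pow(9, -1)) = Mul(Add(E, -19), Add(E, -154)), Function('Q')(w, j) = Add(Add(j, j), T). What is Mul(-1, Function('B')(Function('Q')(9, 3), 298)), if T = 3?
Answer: 13050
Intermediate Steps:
Function('Q')(w, j) = Add(3, Mul(2, j)) (Function('Q')(w, j) = Add(Add(j, j), 3) = Add(Mul(2, j), 3) = Add(3, Mul(2, j)))
Function('B')(E, H) = Mul(-9, Add(-154, E), Add(-19, E)) (Function('B')(E, H) = Mul(-9, Mul(Add(E, -19), Add(E, -154))) = Mul(-9, Mul(Add(-19, E), Add(-154, E))) = Mul(-9, Mul(Add(-154, E), Add(-19, E))) = Mul(-9, Add(-154, E), Add(-19, E)))
Mul(-1, Function('B')(Function('Q')(9, 3), 298)) = Mul(-1, Add(-26334, Mul(-9, Pow(Add(3, Mul(2, 3)), 2)), Mul(1557, Add(3, Mul(2, 3))))) = Mul(-1, Add(-26334, Mul(-9, Pow(Add(3, 6), 2)), Mul(1557, Add(3, 6)))) = Mul(-1, Add(-26334, Mul(-9, Pow(9, 2)), Mul(1557, 9))) = Mul(-1, Add(-26334, Mul(-9, 81), 14013)) = Mul(-1, Add(-26334, -729, 14013)) = Mul(-1, -13050) = 13050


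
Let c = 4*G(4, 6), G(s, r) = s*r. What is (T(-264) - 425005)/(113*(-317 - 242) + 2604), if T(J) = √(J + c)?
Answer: 425005/60563 - 2*I*√42/60563 ≈ 7.0176 - 0.00021402*I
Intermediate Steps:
G(s, r) = r*s
c = 96 (c = 4*(6*4) = 4*24 = 96)
T(J) = √(96 + J) (T(J) = √(J + 96) = √(96 + J))
(T(-264) - 425005)/(113*(-317 - 242) + 2604) = (√(96 - 264) - 425005)/(113*(-317 - 242) + 2604) = (√(-168) - 425005)/(113*(-559) + 2604) = (2*I*√42 - 425005)/(-63167 + 2604) = (-425005 + 2*I*√42)/(-60563) = (-425005 + 2*I*√42)*(-1/60563) = 425005/60563 - 2*I*√42/60563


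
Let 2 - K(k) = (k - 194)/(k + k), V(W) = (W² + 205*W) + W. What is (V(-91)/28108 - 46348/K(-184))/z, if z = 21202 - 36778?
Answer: 7263872627/2374788704 ≈ 3.0587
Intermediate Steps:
V(W) = W² + 206*W
K(k) = 2 - (-194 + k)/(2*k) (K(k) = 2 - (k - 194)/(k + k) = 2 - (-194 + k)/(2*k))
z = -15576
(V(-91)/28108 - 46348/K(-184))/z = (-91*(206 - 91)/28108 - 46348/(3/2 + 97/(-184)))/(-15576) = (-91*115*(1/28108) - 46348/(3/2 + 97*(-1/184)))*(-1/15576) = (-10465*1/28108 - 46348/(3/2 - 97/184))*(-1/15576) = (-10465/28108 - 46348/179/184)*(-1/15576) = (-10465/28108 - 46348*184/179)*(-1/15576) = (-10465/28108 - 8528032/179)*(-1/15576) = -239707796691/5031332*(-1/15576) = 7263872627/2374788704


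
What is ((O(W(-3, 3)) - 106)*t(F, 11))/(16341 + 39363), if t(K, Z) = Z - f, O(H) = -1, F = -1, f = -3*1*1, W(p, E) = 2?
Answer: -749/27852 ≈ -0.026892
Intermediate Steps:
f = -3 (f = -3*1 = -3)
t(K, Z) = 3 + Z (t(K, Z) = Z - 1*(-3) = Z + 3 = 3 + Z)
((O(W(-3, 3)) - 106)*t(F, 11))/(16341 + 39363) = ((-1 - 106)*(3 + 11))/(16341 + 39363) = -107*14/55704 = -1498*1/55704 = -749/27852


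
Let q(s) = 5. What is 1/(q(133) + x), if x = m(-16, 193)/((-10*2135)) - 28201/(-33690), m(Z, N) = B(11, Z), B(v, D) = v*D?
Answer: 71928150/420442829 ≈ 0.17108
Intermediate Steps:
B(v, D) = D*v
m(Z, N) = 11*Z (m(Z, N) = Z*11 = 11*Z)
x = 60802079/71928150 (x = (11*(-16))/((-10*2135)) - 28201/(-33690) = -176/(-21350) - 28201*(-1/33690) = -176*(-1/21350) + 28201/33690 = 88/10675 + 28201/33690 = 60802079/71928150 ≈ 0.84532)
1/(q(133) + x) = 1/(5 + 60802079/71928150) = 1/(420442829/71928150) = 71928150/420442829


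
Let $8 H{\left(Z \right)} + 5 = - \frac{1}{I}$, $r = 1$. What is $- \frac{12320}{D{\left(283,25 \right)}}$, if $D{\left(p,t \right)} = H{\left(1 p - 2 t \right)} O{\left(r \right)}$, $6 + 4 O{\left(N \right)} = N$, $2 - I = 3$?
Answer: $-19712$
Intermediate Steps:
$I = -1$ ($I = 2 - 3 = -1$)
$O{\left(N \right)} = - \frac{3}{2} + \frac{N}{4}$
$H{\left(Z \right)} = - \frac{1}{2}$ ($H{\left(Z \right)} = - \frac{5}{8} + \frac{\left(-1\right) \frac{1}{-1}}{8} = - \frac{5}{8} + \frac{\left(-1\right) \left(-1\right)}{8} = - \frac{5}{8} + \frac{1}{8} \cdot 1 = - \frac{5}{8} + \frac{1}{8} = - \frac{1}{2}$)
$D{\left(p,t \right)} = \frac{5}{8}$ ($D{\left(p,t \right)} = - \frac{- \frac{3}{2} + \frac{1}{4} \cdot 1}{2} = - \frac{- \frac{3}{2} + \frac{1}{4}}{2} = \left(- \frac{1}{2}\right) \left(- \frac{5}{4}\right) = \frac{5}{8}$)
$- \frac{12320}{D{\left(283,25 \right)}} = - \frac{12320}{\frac{5}{8}} = \left(-12320\right) \frac{8}{5} = -19712$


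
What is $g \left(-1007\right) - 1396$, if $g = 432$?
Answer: $-436420$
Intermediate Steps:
$g \left(-1007\right) - 1396 = 432 \left(-1007\right) - 1396 = -435024 - 1396 = -436420$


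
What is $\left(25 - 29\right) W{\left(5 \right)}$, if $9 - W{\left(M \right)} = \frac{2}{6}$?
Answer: $- \frac{104}{3} \approx -34.667$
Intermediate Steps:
$W{\left(M \right)} = \frac{26}{3}$ ($W{\left(M \right)} = 9 - \frac{2}{6} = 9 - 2 \cdot \frac{1}{6} = 9 - \frac{1}{3} = \frac{26}{3}$)
$\left(25 - 29\right) W{\left(5 \right)} = \left(25 - 29\right) \frac{26}{3} = \left(-4\right) \frac{26}{3} = - \frac{104}{3}$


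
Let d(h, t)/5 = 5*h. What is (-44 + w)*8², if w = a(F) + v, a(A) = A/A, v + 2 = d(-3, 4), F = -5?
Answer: -7680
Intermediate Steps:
d(h, t) = 25*h (d(h, t) = 5*(5*h) = 25*h)
v = -77 (v = -2 + 25*(-3) = -2 - 75 = -77)
a(A) = 1
w = -76 (w = 1 - 77 = -76)
(-44 + w)*8² = (-44 - 76)*8² = -120*64 = -7680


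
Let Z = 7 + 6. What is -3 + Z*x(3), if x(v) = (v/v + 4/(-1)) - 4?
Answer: -94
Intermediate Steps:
Z = 13
x(v) = -7 (x(v) = (1 + 4*(-1)) - 4 = (1 - 4) - 4 = -3 - 4 = -7)
-3 + Z*x(3) = -3 + 13*(-7) = -3 - 91 = -94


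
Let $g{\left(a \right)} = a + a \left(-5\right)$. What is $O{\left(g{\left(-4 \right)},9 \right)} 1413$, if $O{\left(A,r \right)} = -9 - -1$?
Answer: $-11304$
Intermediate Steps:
$g{\left(a \right)} = - 4 a$ ($g{\left(a \right)} = a - 5 a = - 4 a$)
$O{\left(A,r \right)} = -8$ ($O{\left(A,r \right)} = -9 + 1 = -8$)
$O{\left(g{\left(-4 \right)},9 \right)} 1413 = \left(-8\right) 1413 = -11304$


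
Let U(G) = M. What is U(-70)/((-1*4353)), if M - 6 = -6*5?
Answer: 8/1451 ≈ 0.0055134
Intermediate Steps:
M = -24 (M = 6 - 6*5 = 6 - 30 = -24)
U(G) = -24
U(-70)/((-1*4353)) = -24/((-1*4353)) = -24/(-4353) = -24*(-1/4353) = 8/1451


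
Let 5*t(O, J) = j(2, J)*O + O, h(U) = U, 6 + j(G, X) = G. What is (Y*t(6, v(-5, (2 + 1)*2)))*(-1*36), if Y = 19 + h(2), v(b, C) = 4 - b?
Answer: 13608/5 ≈ 2721.6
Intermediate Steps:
j(G, X) = -6 + G
Y = 21 (Y = 19 + 2 = 21)
t(O, J) = -3*O/5 (t(O, J) = ((-6 + 2)*O + O)/5 = (-4*O + O)/5 = (-3*O)/5 = -3*O/5)
(Y*t(6, v(-5, (2 + 1)*2)))*(-1*36) = (21*(-⅗*6))*(-1*36) = (21*(-18/5))*(-36) = -378/5*(-36) = 13608/5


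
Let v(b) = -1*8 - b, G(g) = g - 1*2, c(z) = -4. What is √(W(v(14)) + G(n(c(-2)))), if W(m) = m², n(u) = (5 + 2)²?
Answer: 3*√59 ≈ 23.043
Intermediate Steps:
n(u) = 49 (n(u) = 7² = 49)
G(g) = -2 + g (G(g) = g - 2 = -2 + g)
v(b) = -8 - b
√(W(v(14)) + G(n(c(-2)))) = √((-8 - 1*14)² + (-2 + 49)) = √((-8 - 14)² + 47) = √((-22)² + 47) = √(484 + 47) = √531 = 3*√59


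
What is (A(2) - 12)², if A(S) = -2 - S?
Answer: 256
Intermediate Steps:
(A(2) - 12)² = ((-2 - 1*2) - 12)² = ((-2 - 2) - 12)² = (-4 - 12)² = (-16)² = 256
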